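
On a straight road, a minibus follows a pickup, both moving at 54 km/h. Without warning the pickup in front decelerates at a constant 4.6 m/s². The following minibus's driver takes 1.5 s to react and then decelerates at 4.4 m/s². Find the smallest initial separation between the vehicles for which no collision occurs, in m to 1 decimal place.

Minimum gap ≈ 23.6 m

54 km/h ÷ 3.6 = 15.0000 m/s.
Leader travels v²/(2a_L) = 225.000 / 9.200 = 24.457 m before stopping.
Follower covers v·t_r = 15.0000 × 1.5 = 22.500 m while reacting, then v²/(2a_F) = 225.000 / 8.800 = 25.568 m while braking, for a total of 22.500 + 25.568 = 48.068 m.
Since a_F ≤ a_L and the follower starts braking later, the follower is never slower than the leader, so the closest approach is when both have stopped.
Minimum gap = 48.068 − 24.457 = 23.611 m.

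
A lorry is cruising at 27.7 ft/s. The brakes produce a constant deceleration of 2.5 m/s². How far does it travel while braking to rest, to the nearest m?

27.7 ft/s × 0.3048 = 8.4430 m/s.
Braking distance = v²/(2a) = 8.4430² / (2 × 2.500) = 71.284 / 5.000 = 14.257 m.

Braking distance ≈ 14 m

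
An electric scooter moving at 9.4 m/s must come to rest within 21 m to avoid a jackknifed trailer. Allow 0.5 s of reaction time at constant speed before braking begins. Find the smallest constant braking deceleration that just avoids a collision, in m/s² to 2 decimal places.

Distance covered during reaction = 9.4000 × 0.5 = 4.700 m.
Distance available for braking: 21 − 4.700 = 16.300 m.
v² = 2a·d ⇒ a = v²/(2d) = 9.4000² / (2 × 16.300) = 88.360 / 32.600 = 2.7104 m/s².

Required deceleration ≈ 2.71 m/s²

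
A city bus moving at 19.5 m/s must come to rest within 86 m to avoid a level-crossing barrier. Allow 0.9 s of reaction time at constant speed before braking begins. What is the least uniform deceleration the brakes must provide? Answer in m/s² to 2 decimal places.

Distance covered during reaction = 19.5000 × 0.9 = 17.550 m.
Distance available for braking: 86 − 17.550 = 68.450 m.
v² = 2a·d ⇒ a = v²/(2d) = 19.5000² / (2 × 68.450) = 380.250 / 136.900 = 2.7776 m/s².

Required deceleration ≈ 2.78 m/s²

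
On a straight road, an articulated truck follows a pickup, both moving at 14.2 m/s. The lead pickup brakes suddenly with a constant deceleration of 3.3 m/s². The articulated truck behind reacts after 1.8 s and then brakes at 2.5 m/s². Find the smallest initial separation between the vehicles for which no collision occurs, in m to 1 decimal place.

Leader travels v²/(2a_L) = 201.640 / 6.600 = 30.552 m before stopping.
Follower covers v·t_r = 14.2000 × 1.8 = 25.560 m while reacting, then v²/(2a_F) = 201.640 / 5.000 = 40.328 m while braking, for a total of 25.560 + 40.328 = 65.888 m.
Since a_F ≤ a_L and the follower starts braking later, the follower is never slower than the leader, so the closest approach is when both have stopped.
Minimum gap = 65.888 − 30.552 = 35.336 m.

Minimum gap ≈ 35.3 m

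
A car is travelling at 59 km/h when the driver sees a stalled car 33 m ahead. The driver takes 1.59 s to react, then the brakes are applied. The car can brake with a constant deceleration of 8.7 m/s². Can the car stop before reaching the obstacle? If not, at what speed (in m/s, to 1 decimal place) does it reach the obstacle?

59 km/h ÷ 3.6 = 16.3889 m/s.
Reaction distance = 16.3889 × 1.59 = 26.058 m.
Braking distance needed to stop: v²/(2a) = 268.596 / 17.400 = 15.437 m, so total needed = 26.058 + 15.437 = 41.495 m > 33 m — it cannot stop.
Distance remaining when braking begins: 33 − 26.058 = 6.942 m.
v² = v₀² − 2a·d = 268.596 − 2 × 8.700 × 6.942 = 147.805 m²/s².
v = √147.805 = 12.158 m/s.

No — it strikes the obstacle at 12.2 m/s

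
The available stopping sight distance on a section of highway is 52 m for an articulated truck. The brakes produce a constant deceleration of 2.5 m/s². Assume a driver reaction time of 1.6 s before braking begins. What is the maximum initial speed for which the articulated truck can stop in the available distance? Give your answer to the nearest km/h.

Stopping distance: v·t_r + v²/(2a) = 52 with t_r = 1.6 s and a = 2.500 m/s².
So v² + 8.000 v − 260.00 = 0.
Positive root: v = −a·t_r + √((a·t_r)² + 2a·d) = −4.000 + √(16.000 + 260.00) = 12.6132 m/s.
12.6132 m/s × 3.6 = 45.408 km/h.

Maximum speed ≈ 45 km/h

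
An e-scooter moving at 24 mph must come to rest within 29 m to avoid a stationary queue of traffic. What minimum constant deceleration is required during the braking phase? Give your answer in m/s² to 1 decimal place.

24 mph × 0.44704 = 10.7290 m/s.
v² = 2a·d ⇒ a = v²/(2d) = 10.7290² / (2 × 29.000) = 115.111 / 58.000 = 1.9847 m/s².

Required deceleration ≈ 2.0 m/s²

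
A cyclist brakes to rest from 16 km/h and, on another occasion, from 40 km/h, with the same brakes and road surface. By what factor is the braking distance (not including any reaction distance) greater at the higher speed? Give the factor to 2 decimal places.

Braking distance d = v²/(2a), so with a fixed, d ∝ v².
Factor = (40/16)² = 2.5000² = 6.2500.

Factor ≈ 6.25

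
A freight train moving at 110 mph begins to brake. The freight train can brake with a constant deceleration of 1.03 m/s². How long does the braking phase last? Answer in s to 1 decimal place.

Braking time ≈ 47.7 s

110 mph × 0.44704 = 49.1744 m/s.
Braking time = v/a = 49.1744 / 1.030 = 47.742 s.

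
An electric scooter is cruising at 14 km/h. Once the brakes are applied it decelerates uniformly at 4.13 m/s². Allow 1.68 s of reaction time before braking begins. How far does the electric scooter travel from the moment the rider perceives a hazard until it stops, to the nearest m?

Total stopping distance ≈ 8 m

14 km/h ÷ 3.6 = 3.8889 m/s.
Reaction distance = v·t_r = 3.8889 × 1.68 = 6.533 m.
Braking distance = v²/(2a) = 3.8889² / (2 × 4.130) = 15.124 / 8.260 = 1.831 m.
Total = 6.533 + 1.831 = 8.364 m.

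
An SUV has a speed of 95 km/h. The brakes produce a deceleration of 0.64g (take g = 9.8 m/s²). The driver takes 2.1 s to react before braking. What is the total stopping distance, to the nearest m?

95 km/h ÷ 3.6 = 26.3889 m/s.
a = 0.64 × 9.8 = 6.272 m/s².
Reaction distance = v·t_r = 26.3889 × 2.1 = 55.417 m.
Braking distance = v²/(2a) = 26.3889² / (2 × 6.272) = 696.374 / 12.544 = 55.515 m.
Total = 55.417 + 55.515 = 110.932 m.

Total stopping distance ≈ 111 m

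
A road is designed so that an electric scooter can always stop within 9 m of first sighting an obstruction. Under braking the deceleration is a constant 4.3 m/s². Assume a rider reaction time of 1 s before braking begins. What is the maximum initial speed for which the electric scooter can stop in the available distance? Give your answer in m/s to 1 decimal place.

Stopping distance: v·t_r + v²/(2a) = 9 with t_r = 1 s and a = 4.300 m/s².
So v² + 8.600 v − 77.40 = 0.
Positive root: v = −a·t_r + √((a·t_r)² + 2a·d) = −4.300 + √(18.490 + 77.40) = 5.4923 m/s.

Maximum speed ≈ 5.5 m/s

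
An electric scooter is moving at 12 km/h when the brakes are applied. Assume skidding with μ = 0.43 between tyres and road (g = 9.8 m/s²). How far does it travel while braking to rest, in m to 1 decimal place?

Braking distance ≈ 1.3 m

12 km/h ÷ 3.6 = 3.3333 m/s.
a = μg = 0.43 × 9.8 = 4.214 m/s².
Braking distance = v²/(2a) = 3.3333² / (2 × 4.214) = 11.111 / 8.428 = 1.318 m.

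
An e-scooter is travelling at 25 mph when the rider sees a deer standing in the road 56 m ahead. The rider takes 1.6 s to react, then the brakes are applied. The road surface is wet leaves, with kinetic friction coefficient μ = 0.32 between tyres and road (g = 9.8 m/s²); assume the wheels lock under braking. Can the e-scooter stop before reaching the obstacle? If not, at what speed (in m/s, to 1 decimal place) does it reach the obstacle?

25 mph × 0.44704 = 11.1760 m/s.
a = μg = 0.32 × 9.8 = 3.136 m/s².
Reaction distance = 11.1760 × 1.6 = 17.882 m.
Braking distance = v²/(2a) = 124.903 / 6.272 = 19.914 m.
Total stopping distance = 17.882 + 19.914 = 37.796 m, vs 56 m available — it stops with 56 − 37.796 = 18.204 m to spare.

Yes — it stops about 18.2 m short of the obstacle, so it never reaches it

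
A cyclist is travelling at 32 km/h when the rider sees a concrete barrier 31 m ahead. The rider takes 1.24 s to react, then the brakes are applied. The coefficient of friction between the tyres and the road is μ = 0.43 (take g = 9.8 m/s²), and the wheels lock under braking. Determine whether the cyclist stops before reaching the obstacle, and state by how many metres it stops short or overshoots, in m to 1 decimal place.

32 km/h ÷ 3.6 = 8.8889 m/s.
a = μg = 0.43 × 9.8 = 4.214 m/s².
Reaction distance = 8.8889 × 1.24 = 11.022 m.
Braking distance = v²/(2a) = 79.013 / 8.428 = 9.375 m.
Total stopping distance = 11.022 + 9.375 = 20.397 m, vs 31 m available — it stops with 31 − 20.397 = 10.603 m to spare.

Yes — it stops 10.6 m short of the obstacle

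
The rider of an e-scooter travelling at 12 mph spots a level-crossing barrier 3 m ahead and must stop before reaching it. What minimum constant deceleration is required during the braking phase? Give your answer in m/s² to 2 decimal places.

Required deceleration ≈ 4.80 m/s²

12 mph × 0.44704 = 5.3645 m/s.
v² = 2a·d ⇒ a = v²/(2d) = 5.3645² / (2 × 3.000) = 28.778 / 6.000 = 4.7963 m/s².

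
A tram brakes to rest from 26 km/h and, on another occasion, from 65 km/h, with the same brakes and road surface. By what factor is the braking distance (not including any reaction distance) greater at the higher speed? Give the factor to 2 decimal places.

Factor ≈ 6.25

Braking distance d = v²/(2a), so with a fixed, d ∝ v².
Factor = (65/26)² = 2.5000² = 6.2500.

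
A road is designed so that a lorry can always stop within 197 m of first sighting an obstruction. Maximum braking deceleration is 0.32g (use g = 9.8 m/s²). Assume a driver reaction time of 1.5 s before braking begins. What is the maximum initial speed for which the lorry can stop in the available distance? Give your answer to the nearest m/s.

Maximum speed ≈ 31 m/s

a = 0.32 × 9.8 = 3.136 m/s².
Stopping distance: v·t_r + v²/(2a) = 197 with t_r = 1.5 s and a = 3.136 m/s².
So v² + 9.408 v − 1235.58 = 0.
Positive root: v = −a·t_r + √((a·t_r)² + 2a·d) = −4.704 + √(22.128 + 1235.58) = 30.7602 m/s.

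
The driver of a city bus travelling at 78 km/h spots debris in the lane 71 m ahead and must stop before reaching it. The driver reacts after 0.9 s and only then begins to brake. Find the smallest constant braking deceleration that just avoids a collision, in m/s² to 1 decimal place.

Required deceleration ≈ 4.6 m/s²

78 km/h ÷ 3.6 = 21.6667 m/s.
Distance covered during reaction = 21.6667 × 0.9 = 19.500 m.
Distance available for braking: 71 − 19.500 = 51.500 m.
v² = 2a·d ⇒ a = v²/(2d) = 21.6667² / (2 × 51.500) = 469.446 / 103.000 = 4.5577 m/s².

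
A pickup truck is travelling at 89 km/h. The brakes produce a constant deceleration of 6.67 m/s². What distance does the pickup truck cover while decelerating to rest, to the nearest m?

Braking distance ≈ 46 m

89 km/h ÷ 3.6 = 24.7222 m/s.
Braking distance = v²/(2a) = 24.7222² / (2 × 6.670) = 611.187 / 13.340 = 45.816 m.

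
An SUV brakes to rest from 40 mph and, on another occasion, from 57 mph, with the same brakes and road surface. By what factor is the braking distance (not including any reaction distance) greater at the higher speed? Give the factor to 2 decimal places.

Factor ≈ 2.03

Braking distance d = v²/(2a), so with a fixed, d ∝ v².
Factor = (57/40)² = 1.4250² = 2.0306.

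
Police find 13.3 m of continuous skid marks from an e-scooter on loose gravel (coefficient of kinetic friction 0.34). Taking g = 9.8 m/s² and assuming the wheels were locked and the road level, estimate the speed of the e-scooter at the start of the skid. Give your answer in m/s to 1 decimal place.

Deceleration a = μg = 0.34 × 9.8 = 3.332 m/s².
v = √(2a·d) = √(2 × 3.332 × 13.3) = √88.631 = 9.4144 m/s.

Initial speed ≈ 9.4 m/s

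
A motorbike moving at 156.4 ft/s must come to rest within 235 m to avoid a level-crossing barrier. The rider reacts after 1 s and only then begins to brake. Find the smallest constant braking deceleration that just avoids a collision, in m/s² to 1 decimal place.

Required deceleration ≈ 6.1 m/s²

156.4 ft/s × 0.3048 = 47.6707 m/s.
Distance covered during reaction = 47.6707 × 1 = 47.671 m.
Distance available for braking: 235 − 47.671 = 187.329 m.
v² = 2a·d ⇒ a = v²/(2d) = 47.6707² / (2 × 187.329) = 2272.496 / 374.658 = 6.0655 m/s².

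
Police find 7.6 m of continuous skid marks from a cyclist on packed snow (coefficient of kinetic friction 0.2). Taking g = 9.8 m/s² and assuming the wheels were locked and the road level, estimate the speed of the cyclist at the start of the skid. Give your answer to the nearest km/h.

Deceleration a = μg = 0.2 × 9.8 = 1.960 m/s².
v = √(2a·d) = √(2 × 1.960 × 7.6) = √29.792 = 5.4582 m/s.
= 5.4582 × 3.6 = 19.650 km/h.

Initial speed ≈ 20 km/h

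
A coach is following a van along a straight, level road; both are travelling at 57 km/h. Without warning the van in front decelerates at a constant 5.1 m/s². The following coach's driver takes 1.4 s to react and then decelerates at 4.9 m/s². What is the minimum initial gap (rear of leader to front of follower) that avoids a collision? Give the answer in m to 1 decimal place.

Minimum gap ≈ 23.2 m

57 km/h ÷ 3.6 = 15.8333 m/s.
Leader travels v²/(2a_L) = 250.693 / 10.200 = 24.578 m before stopping.
Follower covers v·t_r = 15.8333 × 1.4 = 22.167 m while reacting, then v²/(2a_F) = 250.693 / 9.800 = 25.581 m while braking, for a total of 22.167 + 25.581 = 47.748 m.
Since a_F ≤ a_L and the follower starts braking later, the follower is never slower than the leader, so the closest approach is when both have stopped.
Minimum gap = 47.748 − 24.578 = 23.170 m.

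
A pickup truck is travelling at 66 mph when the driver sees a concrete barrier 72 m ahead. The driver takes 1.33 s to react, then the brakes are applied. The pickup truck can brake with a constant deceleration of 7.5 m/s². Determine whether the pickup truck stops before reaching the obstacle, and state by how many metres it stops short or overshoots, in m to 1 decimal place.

66 mph × 0.44704 = 29.5046 m/s.
Reaction distance = 29.5046 × 1.33 = 39.241 m.
Braking distance = v²/(2a) = 870.521 / 15.000 = 58.035 m.
Total stopping distance = 39.241 + 58.035 = 97.276 m, vs 72 m available — it cannot stop in time and overshoots by 97.276 − 72 = 25.276 m.

No — it overshoots by 25.3 m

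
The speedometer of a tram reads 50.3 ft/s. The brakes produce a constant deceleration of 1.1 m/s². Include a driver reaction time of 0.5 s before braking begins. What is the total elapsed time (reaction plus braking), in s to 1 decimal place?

50.3 ft/s × 0.3048 = 15.3314 m/s.
Braking time = v/a = 15.3314 / 1.100 = 13.938 s.
Total = 0.5 + 13.938 = 14.438 s.

Total time ≈ 14.4 s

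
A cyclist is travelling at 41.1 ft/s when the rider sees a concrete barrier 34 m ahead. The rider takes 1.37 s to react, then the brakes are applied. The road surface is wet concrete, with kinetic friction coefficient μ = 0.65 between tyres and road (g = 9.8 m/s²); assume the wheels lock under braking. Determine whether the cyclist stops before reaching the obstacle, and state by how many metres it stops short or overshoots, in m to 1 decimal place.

41.1 ft/s × 0.3048 = 12.5273 m/s.
a = μg = 0.65 × 9.8 = 6.370 m/s².
Reaction distance = 12.5273 × 1.37 = 17.162 m.
Braking distance = v²/(2a) = 156.933 / 12.740 = 12.318 m.
Total stopping distance = 17.162 + 12.318 = 29.480 m, vs 34 m available — it stops with 34 − 29.480 = 4.520 m to spare.

Yes — it stops 4.5 m short of the obstacle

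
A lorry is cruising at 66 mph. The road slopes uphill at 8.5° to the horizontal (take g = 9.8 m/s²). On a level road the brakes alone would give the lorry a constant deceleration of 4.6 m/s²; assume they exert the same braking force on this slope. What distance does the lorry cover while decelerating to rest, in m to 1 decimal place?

Braking distance ≈ 72.0 m

66 mph × 0.44704 = 29.5046 m/s.
Gravity along the uphill slope adds to the braking deceleration: a_eff = 4.600 + 9.8·sin 8.5° = 4.600 + 1.449 = 6.049 m/s².
Braking distance = v²/(2a) = 29.5046² / (2 × 6.049) = 870.521 / 12.098 = 71.956 m.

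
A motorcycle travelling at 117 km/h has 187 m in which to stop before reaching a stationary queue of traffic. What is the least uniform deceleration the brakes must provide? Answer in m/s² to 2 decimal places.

Required deceleration ≈ 2.82 m/s²

117 km/h ÷ 3.6 = 32.5000 m/s.
v² = 2a·d ⇒ a = v²/(2d) = 32.5000² / (2 × 187.000) = 1056.250 / 374.000 = 2.8242 m/s².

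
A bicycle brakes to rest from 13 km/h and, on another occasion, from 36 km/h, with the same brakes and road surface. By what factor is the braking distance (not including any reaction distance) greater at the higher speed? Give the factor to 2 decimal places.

Factor ≈ 7.67

Braking distance d = v²/(2a), so with a fixed, d ∝ v².
Factor = (36/13)² = 2.7692² = 7.6685.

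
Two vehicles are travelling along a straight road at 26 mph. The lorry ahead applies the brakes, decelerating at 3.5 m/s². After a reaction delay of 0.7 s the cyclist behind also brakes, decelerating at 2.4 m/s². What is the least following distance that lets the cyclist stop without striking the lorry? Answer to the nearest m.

Minimum gap ≈ 17 m

26 mph × 0.44704 = 11.6230 m/s.
Leader travels v²/(2a_L) = 135.094 / 7.000 = 19.299 m before stopping.
Follower covers v·t_r = 11.6230 × 0.7 = 8.136 m while reacting, then v²/(2a_F) = 135.094 / 4.800 = 28.145 m while braking, for a total of 8.136 + 28.145 = 36.281 m.
Since a_F ≤ a_L and the follower starts braking later, the follower is never slower than the leader, so the closest approach is when both have stopped.
Minimum gap = 36.281 − 19.299 = 16.982 m.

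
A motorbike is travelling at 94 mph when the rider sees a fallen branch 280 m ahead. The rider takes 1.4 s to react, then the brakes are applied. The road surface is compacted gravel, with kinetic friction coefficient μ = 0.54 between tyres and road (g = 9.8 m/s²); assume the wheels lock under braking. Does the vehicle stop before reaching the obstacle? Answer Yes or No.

Yes

94 mph × 0.44704 = 42.0218 m/s.
a = μg = 0.54 × 9.8 = 5.292 m/s².
Reaction distance = 42.0218 × 1.4 = 58.831 m.
Braking distance = v²/(2a) = 1765.832 / 10.584 = 166.840 m.
Total stopping distance = 58.831 + 166.840 = 225.671 m, vs 280 m available — it stops with 280 − 225.671 = 54.329 m to spare.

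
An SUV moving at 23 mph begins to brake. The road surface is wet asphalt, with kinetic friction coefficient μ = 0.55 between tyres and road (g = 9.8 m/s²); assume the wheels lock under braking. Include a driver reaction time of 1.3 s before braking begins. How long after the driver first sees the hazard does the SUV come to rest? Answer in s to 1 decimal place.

23 mph × 0.44704 = 10.2819 m/s.
a = μg = 0.55 × 9.8 = 5.390 m/s².
Braking time = v/a = 10.2819 / 5.390 = 1.908 s.
Total = 1.3 + 1.908 = 3.208 s.

Total time ≈ 3.2 s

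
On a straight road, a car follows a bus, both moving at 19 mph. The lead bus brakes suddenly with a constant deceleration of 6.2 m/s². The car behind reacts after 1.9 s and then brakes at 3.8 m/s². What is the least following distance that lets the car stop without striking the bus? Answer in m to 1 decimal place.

Minimum gap ≈ 19.8 m

19 mph × 0.44704 = 8.4938 m/s.
Leader travels v²/(2a_L) = 72.145 / 12.400 = 5.818 m before stopping.
Follower covers v·t_r = 8.4938 × 1.9 = 16.138 m while reacting, then v²/(2a_F) = 72.145 / 7.600 = 9.493 m while braking, for a total of 16.138 + 9.493 = 25.631 m.
Since a_F ≤ a_L and the follower starts braking later, the follower is never slower than the leader, so the closest approach is when both have stopped.
Minimum gap = 25.631 − 5.818 = 19.813 m.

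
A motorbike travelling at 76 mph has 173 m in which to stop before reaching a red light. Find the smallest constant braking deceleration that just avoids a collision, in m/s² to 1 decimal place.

76 mph × 0.44704 = 33.9750 m/s.
v² = 2a·d ⇒ a = v²/(2d) = 33.9750² / (2 × 173.000) = 1154.301 / 346.000 = 3.3361 m/s².

Required deceleration ≈ 3.3 m/s²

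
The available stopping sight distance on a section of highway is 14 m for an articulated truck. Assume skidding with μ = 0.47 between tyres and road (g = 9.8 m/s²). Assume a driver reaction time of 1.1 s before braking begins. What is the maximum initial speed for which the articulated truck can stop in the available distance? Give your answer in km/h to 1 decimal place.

a = μg = 0.47 × 9.8 = 4.606 m/s².
Stopping distance: v·t_r + v²/(2a) = 14 with t_r = 1.1 s and a = 4.606 m/s².
So v² + 10.133 v − 128.97 = 0.
Positive root: v = −a·t_r + √((a·t_r)² + 2a·d) = −5.067 + √(25.674 + 128.97) = 7.3686 m/s.
7.3686 m/s × 3.6 = 26.527 km/h.

Maximum speed ≈ 26.5 km/h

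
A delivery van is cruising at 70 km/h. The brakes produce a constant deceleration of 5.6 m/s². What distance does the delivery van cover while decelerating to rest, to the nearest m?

Braking distance ≈ 34 m

70 km/h ÷ 3.6 = 19.4444 m/s.
Braking distance = v²/(2a) = 19.4444² / (2 × 5.600) = 378.085 / 11.200 = 33.758 m.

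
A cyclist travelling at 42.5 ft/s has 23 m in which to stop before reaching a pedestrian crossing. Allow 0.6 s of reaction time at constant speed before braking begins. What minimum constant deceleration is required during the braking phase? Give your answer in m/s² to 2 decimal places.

42.5 ft/s × 0.3048 = 12.9540 m/s.
Distance covered during reaction = 12.9540 × 0.6 = 7.772 m.
Distance available for braking: 23 − 7.772 = 15.228 m.
v² = 2a·d ⇒ a = v²/(2d) = 12.9540² / (2 × 15.228) = 167.806 / 30.456 = 5.5098 m/s².

Required deceleration ≈ 5.51 m/s²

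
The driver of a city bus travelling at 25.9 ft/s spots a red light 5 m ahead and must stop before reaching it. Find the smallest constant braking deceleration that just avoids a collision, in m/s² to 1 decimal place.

Required deceleration ≈ 6.2 m/s²

25.9 ft/s × 0.3048 = 7.8943 m/s.
v² = 2a·d ⇒ a = v²/(2d) = 7.8943² / (2 × 5.000) = 62.320 / 10.000 = 6.2320 m/s².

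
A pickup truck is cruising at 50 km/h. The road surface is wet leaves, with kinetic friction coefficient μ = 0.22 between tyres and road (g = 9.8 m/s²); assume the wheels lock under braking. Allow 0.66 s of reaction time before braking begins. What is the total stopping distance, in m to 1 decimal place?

50 km/h ÷ 3.6 = 13.8889 m/s.
a = μg = 0.22 × 9.8 = 2.156 m/s².
Reaction distance = v·t_r = 13.8889 × 0.66 = 9.167 m.
Braking distance = v²/(2a) = 13.8889² / (2 × 2.156) = 192.902 / 4.312 = 44.736 m.
Total = 9.167 + 44.736 = 53.903 m.

Total stopping distance ≈ 53.9 m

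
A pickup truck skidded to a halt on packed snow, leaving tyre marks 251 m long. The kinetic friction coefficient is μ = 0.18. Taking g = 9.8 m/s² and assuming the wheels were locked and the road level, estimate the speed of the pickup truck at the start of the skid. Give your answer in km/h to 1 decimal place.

Deceleration a = μg = 0.18 × 9.8 = 1.764 m/s².
v = √(2a·d) = √(2 × 1.764 × 251) = √885.528 = 29.7578 m/s.
= 29.7578 × 3.6 = 107.128 km/h.

Initial speed ≈ 107.1 km/h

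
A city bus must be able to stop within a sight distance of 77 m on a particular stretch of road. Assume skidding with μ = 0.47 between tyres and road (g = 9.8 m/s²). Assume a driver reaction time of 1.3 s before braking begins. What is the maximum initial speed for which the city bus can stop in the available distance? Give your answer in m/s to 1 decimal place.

Maximum speed ≈ 21.3 m/s

a = μg = 0.47 × 9.8 = 4.606 m/s².
Stopping distance: v·t_r + v²/(2a) = 77 with t_r = 1.3 s and a = 4.606 m/s².
So v² + 11.976 v − 709.32 = 0.
Positive root: v = −a·t_r + √((a·t_r)² + 2a·d) = −5.988 + √(35.856 + 709.32) = 21.3099 m/s.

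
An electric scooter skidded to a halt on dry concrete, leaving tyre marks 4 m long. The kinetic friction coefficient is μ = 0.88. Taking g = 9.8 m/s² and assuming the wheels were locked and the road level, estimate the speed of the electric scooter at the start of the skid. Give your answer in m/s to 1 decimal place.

Deceleration a = μg = 0.88 × 9.8 = 8.624 m/s².
v = √(2a·d) = √(2 × 8.624 × 4) = √68.992 = 8.3061 m/s.

Initial speed ≈ 8.3 m/s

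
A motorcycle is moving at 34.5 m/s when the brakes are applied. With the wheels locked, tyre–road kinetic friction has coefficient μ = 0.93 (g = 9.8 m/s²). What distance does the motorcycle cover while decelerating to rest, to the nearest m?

a = μg = 0.93 × 9.8 = 9.114 m/s².
Braking distance = v²/(2a) = 34.5000² / (2 × 9.114) = 1190.250 / 18.228 = 65.298 m.

Braking distance ≈ 65 m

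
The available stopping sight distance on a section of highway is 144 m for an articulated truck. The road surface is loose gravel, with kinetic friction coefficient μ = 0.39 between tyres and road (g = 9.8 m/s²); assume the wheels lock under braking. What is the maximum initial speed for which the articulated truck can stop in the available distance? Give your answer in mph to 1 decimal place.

Maximum speed ≈ 74.2 mph

a = μg = 0.39 × 9.8 = 3.822 m/s².
v²/(2a) = d ⇒ v = √(2 × 3.822 × 144) = √1100.74 = 33.1774 m/s.
33.1774 m/s ÷ 0.44704 = 74.216 mph.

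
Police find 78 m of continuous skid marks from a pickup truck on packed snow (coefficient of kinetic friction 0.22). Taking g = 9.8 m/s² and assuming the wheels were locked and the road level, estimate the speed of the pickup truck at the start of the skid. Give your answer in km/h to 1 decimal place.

Deceleration a = μg = 0.22 × 9.8 = 2.156 m/s².
v = √(2a·d) = √(2 × 2.156 × 78) = √336.336 = 18.3395 m/s.
= 18.3395 × 3.6 = 66.022 km/h.

Initial speed ≈ 66.0 km/h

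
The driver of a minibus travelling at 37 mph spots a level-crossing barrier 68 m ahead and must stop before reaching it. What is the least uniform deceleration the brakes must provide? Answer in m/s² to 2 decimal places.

Required deceleration ≈ 2.01 m/s²

37 mph × 0.44704 = 16.5405 m/s.
v² = 2a·d ⇒ a = v²/(2d) = 16.5405² / (2 × 68.000) = 273.588 / 136.000 = 2.0117 m/s².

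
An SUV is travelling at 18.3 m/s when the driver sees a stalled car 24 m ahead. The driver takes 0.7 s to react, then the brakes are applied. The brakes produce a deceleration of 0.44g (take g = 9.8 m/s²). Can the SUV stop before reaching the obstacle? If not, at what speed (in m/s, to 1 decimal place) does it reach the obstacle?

a = 0.44 × 9.8 = 4.312 m/s².
Reaction distance = 18.3000 × 0.7 = 12.810 m.
Braking distance needed to stop: v²/(2a) = 334.890 / 8.624 = 38.832 m, so total needed = 12.810 + 38.832 = 51.642 m > 24 m — it cannot stop.
Distance remaining when braking begins: 24 − 12.810 = 11.190 m.
v² = v₀² − 2a·d = 334.890 − 2 × 4.312 × 11.190 = 238.387 m²/s².
v = √238.387 = 15.440 m/s.

No — it strikes the obstacle at 15.4 m/s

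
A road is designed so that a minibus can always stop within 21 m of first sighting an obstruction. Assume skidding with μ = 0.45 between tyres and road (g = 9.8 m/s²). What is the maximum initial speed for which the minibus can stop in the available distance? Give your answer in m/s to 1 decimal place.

a = μg = 0.45 × 9.8 = 4.410 m/s².
v²/(2a) = d ⇒ v = √(2 × 4.410 × 21) = √185.22 = 13.6096 m/s.

Maximum speed ≈ 13.6 m/s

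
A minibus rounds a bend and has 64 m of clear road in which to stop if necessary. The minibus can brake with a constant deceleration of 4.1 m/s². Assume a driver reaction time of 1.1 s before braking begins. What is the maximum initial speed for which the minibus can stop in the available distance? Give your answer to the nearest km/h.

Stopping distance: v·t_r + v²/(2a) = 64 with t_r = 1.1 s and a = 4.100 m/s².
So v² + 9.020 v − 524.80 = 0.
Positive root: v = −a·t_r + √((a·t_r)² + 2a·d) = −4.510 + √(20.340 + 524.80) = 18.8382 m/s.
18.8382 m/s × 3.6 = 67.818 km/h.

Maximum speed ≈ 68 km/h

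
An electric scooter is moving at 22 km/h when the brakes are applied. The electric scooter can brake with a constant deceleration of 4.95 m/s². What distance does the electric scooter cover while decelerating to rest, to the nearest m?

Braking distance ≈ 4 m

22 km/h ÷ 3.6 = 6.1111 m/s.
Braking distance = v²/(2a) = 6.1111² / (2 × 4.950) = 37.346 / 9.900 = 3.772 m.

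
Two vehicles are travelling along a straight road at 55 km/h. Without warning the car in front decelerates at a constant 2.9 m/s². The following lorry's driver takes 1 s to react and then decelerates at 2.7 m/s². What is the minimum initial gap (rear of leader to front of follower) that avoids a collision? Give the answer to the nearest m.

55 km/h ÷ 3.6 = 15.2778 m/s.
Leader travels v²/(2a_L) = 233.411 / 5.800 = 40.243 m before stopping.
Follower covers v·t_r = 15.2778 × 1 = 15.278 m while reacting, then v²/(2a_F) = 233.411 / 5.400 = 43.224 m while braking, for a total of 15.278 + 43.224 = 58.502 m.
Since a_F ≤ a_L and the follower starts braking later, the follower is never slower than the leader, so the closest approach is when both have stopped.
Minimum gap = 58.502 − 40.243 = 18.259 m.

Minimum gap ≈ 18 m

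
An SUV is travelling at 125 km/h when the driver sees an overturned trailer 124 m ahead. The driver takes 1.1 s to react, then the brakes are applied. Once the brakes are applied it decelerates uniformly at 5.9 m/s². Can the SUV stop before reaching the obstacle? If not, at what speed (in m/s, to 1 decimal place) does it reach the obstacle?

125 km/h ÷ 3.6 = 34.7222 m/s.
Reaction distance = 34.7222 × 1.1 = 38.194 m.
Braking distance needed to stop: v²/(2a) = 1205.631 / 11.800 = 102.172 m, so total needed = 38.194 + 102.172 = 140.366 m > 124 m — it cannot stop.
Distance remaining when braking begins: 124 − 38.194 = 85.806 m.
v² = v₀² − 2a·d = 1205.631 − 2 × 5.900 × 85.806 = 193.120 m²/s².
v = √193.120 = 13.897 m/s.

No — it strikes the obstacle at 13.9 m/s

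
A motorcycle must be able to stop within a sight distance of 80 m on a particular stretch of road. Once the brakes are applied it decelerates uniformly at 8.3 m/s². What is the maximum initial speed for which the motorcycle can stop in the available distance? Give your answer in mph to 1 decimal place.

Maximum speed ≈ 81.5 mph

v²/(2a) = d ⇒ v = √(2 × 8.300 × 80) = √1328.00 = 36.4417 m/s.
36.4417 m/s ÷ 0.44704 = 81.518 mph.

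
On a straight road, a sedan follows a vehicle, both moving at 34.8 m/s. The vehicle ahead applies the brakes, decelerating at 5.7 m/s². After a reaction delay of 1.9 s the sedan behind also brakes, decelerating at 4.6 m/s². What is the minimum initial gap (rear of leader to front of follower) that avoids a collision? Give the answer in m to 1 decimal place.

Leader travels v²/(2a_L) = 1211.040 / 11.400 = 106.232 m before stopping.
Follower covers v·t_r = 34.8000 × 1.9 = 66.120 m while reacting, then v²/(2a_F) = 1211.040 / 9.200 = 131.635 m while braking, for a total of 66.120 + 131.635 = 197.755 m.
Since a_F ≤ a_L and the follower starts braking later, the follower is never slower than the leader, so the closest approach is when both have stopped.
Minimum gap = 197.755 − 106.232 = 91.523 m.

Minimum gap ≈ 91.5 m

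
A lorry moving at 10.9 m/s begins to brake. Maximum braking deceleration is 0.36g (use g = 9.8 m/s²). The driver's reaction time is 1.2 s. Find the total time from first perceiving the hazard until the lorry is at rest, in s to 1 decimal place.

Total time ≈ 4.3 s

a = 0.36 × 9.8 = 3.528 m/s².
Braking time = v/a = 10.9000 / 3.528 = 3.090 s.
Total = 1.2 + 3.090 = 4.290 s.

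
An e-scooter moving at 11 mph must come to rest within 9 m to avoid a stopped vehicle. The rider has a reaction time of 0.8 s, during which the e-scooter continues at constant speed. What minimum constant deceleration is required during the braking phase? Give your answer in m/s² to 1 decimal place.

11 mph × 0.44704 = 4.9174 m/s.
Distance covered during reaction = 4.9174 × 0.8 = 3.934 m.
Distance available for braking: 9 − 3.934 = 5.066 m.
v² = 2a·d ⇒ a = v²/(2d) = 4.9174² / (2 × 5.066) = 24.181 / 10.132 = 2.3866 m/s².

Required deceleration ≈ 2.4 m/s²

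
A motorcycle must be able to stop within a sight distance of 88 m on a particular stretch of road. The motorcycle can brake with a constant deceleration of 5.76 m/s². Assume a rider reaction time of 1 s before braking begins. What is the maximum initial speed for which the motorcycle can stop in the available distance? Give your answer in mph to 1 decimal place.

Stopping distance: v·t_r + v²/(2a) = 88 with t_r = 1 s and a = 5.760 m/s².
So v² + 11.520 v − 1013.76 = 0.
Positive root: v = −a·t_r + √((a·t_r)² + 2a·d) = −5.760 + √(33.178 + 1013.76) = 26.5964 m/s.
26.5964 m/s ÷ 0.44704 = 59.494 mph.

Maximum speed ≈ 59.5 mph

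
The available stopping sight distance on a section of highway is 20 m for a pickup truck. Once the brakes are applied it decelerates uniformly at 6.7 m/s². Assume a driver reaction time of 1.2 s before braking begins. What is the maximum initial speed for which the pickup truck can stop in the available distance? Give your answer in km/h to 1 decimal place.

Stopping distance: v·t_r + v²/(2a) = 20 with t_r = 1.2 s and a = 6.700 m/s².
So v² + 16.080 v − 268.00 = 0.
Positive root: v = −a·t_r + √((a·t_r)² + 2a·d) = −8.040 + √(64.642 + 268.00) = 10.1985 m/s.
10.1985 m/s × 3.6 = 36.715 km/h.

Maximum speed ≈ 36.7 km/h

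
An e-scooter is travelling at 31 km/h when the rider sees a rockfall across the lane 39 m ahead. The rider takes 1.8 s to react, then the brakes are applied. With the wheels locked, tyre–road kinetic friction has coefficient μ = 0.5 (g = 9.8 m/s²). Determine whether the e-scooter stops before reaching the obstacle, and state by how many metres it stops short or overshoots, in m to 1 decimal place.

Yes — it stops 15.9 m short of the obstacle

31 km/h ÷ 3.6 = 8.6111 m/s.
a = μg = 0.5 × 9.8 = 4.900 m/s².
Reaction distance = 8.6111 × 1.8 = 15.500 m.
Braking distance = v²/(2a) = 74.151 / 9.800 = 7.566 m.
Total stopping distance = 15.500 + 7.566 = 23.066 m, vs 39 m available — it stops with 39 − 23.066 = 15.934 m to spare.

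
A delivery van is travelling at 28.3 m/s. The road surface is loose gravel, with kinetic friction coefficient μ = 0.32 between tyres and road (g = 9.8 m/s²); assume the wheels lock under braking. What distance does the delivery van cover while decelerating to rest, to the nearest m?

Braking distance ≈ 128 m

a = μg = 0.32 × 9.8 = 3.136 m/s².
Braking distance = v²/(2a) = 28.3000² / (2 × 3.136) = 800.890 / 6.272 = 127.693 m.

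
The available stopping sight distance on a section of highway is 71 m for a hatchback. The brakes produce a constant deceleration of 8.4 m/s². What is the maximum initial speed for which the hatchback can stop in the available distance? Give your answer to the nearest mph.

Maximum speed ≈ 77 mph

v²/(2a) = d ⇒ v = √(2 × 8.400 × 71) = √1192.80 = 34.5369 m/s.
34.5369 m/s ÷ 0.44704 = 77.257 mph.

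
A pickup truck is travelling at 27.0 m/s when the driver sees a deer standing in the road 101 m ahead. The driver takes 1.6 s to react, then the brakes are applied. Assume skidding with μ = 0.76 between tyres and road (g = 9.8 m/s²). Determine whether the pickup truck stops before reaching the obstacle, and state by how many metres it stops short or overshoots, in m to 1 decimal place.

a = μg = 0.76 × 9.8 = 7.448 m/s².
Reaction distance = 27.0000 × 1.6 = 43.200 m.
Braking distance = v²/(2a) = 729.000 / 14.896 = 48.939 m.
Total stopping distance = 43.200 + 48.939 = 92.139 m, vs 101 m available — it stops with 101 − 92.139 = 8.861 m to spare.

Yes — it stops 8.9 m short of the obstacle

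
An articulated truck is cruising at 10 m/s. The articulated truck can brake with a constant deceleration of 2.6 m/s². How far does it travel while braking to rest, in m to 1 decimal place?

Braking distance = v²/(2a) = 10.0000² / (2 × 2.600) = 100.000 / 5.200 = 19.231 m.

Braking distance ≈ 19.2 m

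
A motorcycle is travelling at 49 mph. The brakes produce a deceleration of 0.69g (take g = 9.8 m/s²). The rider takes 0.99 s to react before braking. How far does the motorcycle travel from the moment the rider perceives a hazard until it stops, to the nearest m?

Total stopping distance ≈ 57 m

49 mph × 0.44704 = 21.9050 m/s.
a = 0.69 × 9.8 = 6.762 m/s².
Reaction distance = v·t_r = 21.9050 × 0.99 = 21.686 m.
Braking distance = v²/(2a) = 21.9050² / (2 × 6.762) = 479.829 / 13.524 = 35.480 m.
Total = 21.686 + 35.480 = 57.166 m.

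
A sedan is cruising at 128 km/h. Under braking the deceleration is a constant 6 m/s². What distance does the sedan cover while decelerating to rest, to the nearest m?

128 km/h ÷ 3.6 = 35.5556 m/s.
Braking distance = v²/(2a) = 35.5556² / (2 × 6.000) = 1264.201 / 12.000 = 105.350 m.

Braking distance ≈ 105 m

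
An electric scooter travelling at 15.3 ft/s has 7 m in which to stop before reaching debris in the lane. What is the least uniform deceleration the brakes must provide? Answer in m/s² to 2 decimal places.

Required deceleration ≈ 1.55 m/s²

15.3 ft/s × 0.3048 = 4.6634 m/s.
v² = 2a·d ⇒ a = v²/(2d) = 4.6634² / (2 × 7.000) = 21.747 / 14.000 = 1.5534 m/s².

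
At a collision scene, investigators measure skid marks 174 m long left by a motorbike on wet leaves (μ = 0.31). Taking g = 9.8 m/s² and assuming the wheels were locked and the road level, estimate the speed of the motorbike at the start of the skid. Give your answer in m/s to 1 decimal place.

Initial speed ≈ 32.5 m/s

Deceleration a = μg = 0.31 × 9.8 = 3.038 m/s².
v = √(2a·d) = √(2 × 3.038 × 174) = √1057.224 = 32.5150 m/s.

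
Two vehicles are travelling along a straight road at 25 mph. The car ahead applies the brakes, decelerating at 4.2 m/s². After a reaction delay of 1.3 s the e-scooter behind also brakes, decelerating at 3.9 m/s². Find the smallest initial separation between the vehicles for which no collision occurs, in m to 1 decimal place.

Minimum gap ≈ 15.7 m

25 mph × 0.44704 = 11.1760 m/s.
Leader travels v²/(2a_L) = 124.903 / 8.400 = 14.869 m before stopping.
Follower covers v·t_r = 11.1760 × 1.3 = 14.529 m while reacting, then v²/(2a_F) = 124.903 / 7.800 = 16.013 m while braking, for a total of 14.529 + 16.013 = 30.542 m.
Since a_F ≤ a_L and the follower starts braking later, the follower is never slower than the leader, so the closest approach is when both have stopped.
Minimum gap = 30.542 − 14.869 = 15.673 m.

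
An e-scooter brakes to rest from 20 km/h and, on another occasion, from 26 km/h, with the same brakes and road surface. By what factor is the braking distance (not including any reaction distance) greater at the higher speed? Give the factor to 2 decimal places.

Braking distance d = v²/(2a), so with a fixed, d ∝ v².
Factor = (26/20)² = 1.3000² = 1.6900.

Factor ≈ 1.69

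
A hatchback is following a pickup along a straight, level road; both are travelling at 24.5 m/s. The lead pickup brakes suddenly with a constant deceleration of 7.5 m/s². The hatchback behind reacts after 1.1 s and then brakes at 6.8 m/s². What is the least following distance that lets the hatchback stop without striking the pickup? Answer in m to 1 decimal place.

Minimum gap ≈ 31.1 m

Leader travels v²/(2a_L) = 600.250 / 15.000 = 40.017 m before stopping.
Follower covers v·t_r = 24.5000 × 1.1 = 26.950 m while reacting, then v²/(2a_F) = 600.250 / 13.600 = 44.136 m while braking, for a total of 26.950 + 44.136 = 71.086 m.
Since a_F ≤ a_L and the follower starts braking later, the follower is never slower than the leader, so the closest approach is when both have stopped.
Minimum gap = 71.086 − 40.017 = 31.069 m.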